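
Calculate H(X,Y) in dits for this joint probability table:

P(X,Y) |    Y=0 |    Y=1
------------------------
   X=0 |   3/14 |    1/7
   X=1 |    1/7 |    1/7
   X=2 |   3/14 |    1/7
0.7696 dits

Joint entropy is H(X,Y) = -Σ_{x,y} p(x,y) log p(x,y).

Summing over all non-zero entries:
H(X,Y) = -[3/14·log_10(3/14) + 1/7·log_10(1/7) + 1/7·log_10(1/7) + 1/7·log_10(1/7) + 3/14·log_10(3/14) + 1/7·log_10(1/7)]
H(X,Y) = 0.7696 dits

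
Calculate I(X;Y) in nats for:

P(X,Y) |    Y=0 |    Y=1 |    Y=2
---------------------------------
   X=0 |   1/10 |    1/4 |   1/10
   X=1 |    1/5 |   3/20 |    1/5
0.0416 nats

Mutual information: I(X;Y) = H(X) + H(Y) - H(X,Y)

Marginals:
P(X) = (9/20, 11/20), H(X) = 0.6881 nats
P(Y) = (3/10, 2/5, 3/10), H(Y) = 1.0889 nats

Joint entropy: H(X,Y) = 1.7354 nats

I(X;Y) = 0.6881 + 1.0889 - 1.7354 = 0.0416 nats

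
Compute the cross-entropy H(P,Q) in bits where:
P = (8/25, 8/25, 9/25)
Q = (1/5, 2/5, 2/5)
1.6419 bits

Cross-entropy: H(P,Q) = -Σ p(x) log q(x)

Alternatively: H(P,Q) = H(P) + D_KL(P||Q)
H(P) = 1.5827 bits
D_KL(P||Q) = 0.0592 bits

H(P,Q) = 1.5827 + 0.0592 = 1.6419 bits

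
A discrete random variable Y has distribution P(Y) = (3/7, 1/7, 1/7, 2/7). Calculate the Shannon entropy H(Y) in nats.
1.2770 nats

Shannon entropy is H(X) = -Σ p(x) log p(x).

For P = (3/7, 1/7, 1/7, 2/7):
H = -3/7 × log_e(3/7) -1/7 × log_e(1/7) -1/7 × log_e(1/7) -2/7 × log_e(2/7)
H = 1.2770 nats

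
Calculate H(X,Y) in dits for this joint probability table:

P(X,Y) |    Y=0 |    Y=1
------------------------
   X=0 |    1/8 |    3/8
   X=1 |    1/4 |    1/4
0.5737 dits

Joint entropy is H(X,Y) = -Σ_{x,y} p(x,y) log p(x,y).

Summing over all non-zero entries:
H(X,Y) = -[1/8·log_10(1/8) + 3/8·log_10(3/8) + 1/4·log_10(1/4) + 1/4·log_10(1/4)]
H(X,Y) = 0.5737 dits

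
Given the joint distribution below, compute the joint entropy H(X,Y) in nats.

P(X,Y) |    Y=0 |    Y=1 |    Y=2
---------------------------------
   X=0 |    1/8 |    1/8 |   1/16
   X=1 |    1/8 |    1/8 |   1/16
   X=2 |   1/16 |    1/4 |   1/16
2.0794 nats

Joint entropy is H(X,Y) = -Σ_{x,y} p(x,y) log p(x,y).

Summing over all non-zero entries:
H(X,Y) = -[1/8·log_e(1/8) + 1/8·log_e(1/8) + 1/16·log_e(1/16) + 1/8·log_e(1/8) + 1/8·log_e(1/8) + 1/16·log_e(1/16) + 1/16·log_e(1/16) + 1/4·log_e(1/4) + 1/16·log_e(1/16)]
H(X,Y) = 2.0794 nats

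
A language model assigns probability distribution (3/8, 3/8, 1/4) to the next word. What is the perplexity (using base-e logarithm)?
2.9512

Perplexity is e^H (or exp(H) for natural log).

First, H = -Σ p log p = 1.0822 nats
Perplexity = e^1.0822 = 2.9512

Interpretation: The model's uncertainty is equivalent to choosing uniformly among 3.0 options.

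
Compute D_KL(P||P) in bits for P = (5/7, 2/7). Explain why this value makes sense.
0.0000 bits

KL divergence satisfies the Gibbs inequality: D_KL(P||Q) ≥ 0 for all distributions P, Q.

D_KL(P||Q) = Σ p(x) log(p(x)/q(x))
Each term is p(x) × log_2(p(x)/p(x)) = p(x) × log_2(1) = 0, so the sum is 0.
D_KL(P||Q) = 0.0000 bits

When P = Q, the KL divergence is exactly 0, as there is no 'divergence' between identical distributions.

This non-negativity is a fundamental property: relative entropy cannot be negative because it measures how different Q is from P.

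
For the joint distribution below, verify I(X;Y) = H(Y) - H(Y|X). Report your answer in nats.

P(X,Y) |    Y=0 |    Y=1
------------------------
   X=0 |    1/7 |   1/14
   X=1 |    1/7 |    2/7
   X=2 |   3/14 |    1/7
I(X;Y) = 0.0436 nats

Mutual information has multiple equivalent forms:
- I(X;Y) = H(X) - H(X|Y)
- I(X;Y) = H(Y) - H(Y|X)
- I(X;Y) = H(X) + H(Y) - H(X,Y)

Computing all quantities:
H(X) = 1.0609, H(Y) = 0.6931, H(X,Y) = 1.7105
H(X|Y) = 1.0173, H(Y|X) = 0.6495

Verification:
H(X) - H(X|Y) = 1.0609 - 1.0173 = 0.0436
H(Y) - H(Y|X) = 0.6931 - 0.6495 = 0.0436
H(X) + H(Y) - H(X,Y) = 1.0609 + 0.6931 - 1.7105 = 0.0436

All forms give I(X;Y) = 0.0436 nats. ✓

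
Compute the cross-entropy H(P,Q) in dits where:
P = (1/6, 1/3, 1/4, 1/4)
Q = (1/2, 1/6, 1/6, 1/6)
0.6986 dits

Cross-entropy: H(P,Q) = -Σ p(x) log q(x)

Alternatively: H(P,Q) = H(P) + D_KL(P||Q)
H(P) = 0.5898 dits
D_KL(P||Q) = 0.1089 dits

H(P,Q) = 0.5898 + 0.1089 = 0.6986 dits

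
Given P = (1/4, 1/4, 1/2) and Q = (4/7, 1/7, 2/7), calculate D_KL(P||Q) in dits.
0.0925 dits

KL divergence: D_KL(P||Q) = Σ p(x) log(p(x)/q(x))

Computing term by term:
  x=0: 1/4 × log_10[(1/4)/(4/7)] = 1/4 × -0.3590 = -0.0898
  x=1: 1/4 × log_10[(1/4)/(1/7)] = 1/4 × 0.2430 = 0.0608
  x=2: 1/2 × log_10[(1/2)/(2/7)] = 1/2 × 0.2430 = 0.1215

D_KL(P||Q) = 0.0925 dits

Note: KL divergence is always non-negative and equals 0 iff P = Q.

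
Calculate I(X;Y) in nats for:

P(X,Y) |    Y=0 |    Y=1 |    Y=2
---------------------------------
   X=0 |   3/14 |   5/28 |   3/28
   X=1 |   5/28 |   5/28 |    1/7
0.0042 nats

Mutual information: I(X;Y) = H(X) + H(Y) - H(X,Y)

Marginals:
P(X) = (1/2, 1/2), H(X) = 0.6931 nats
P(Y) = (11/28, 5/14, 1/4), H(Y) = 1.0813 nats

Joint entropy: H(X,Y) = 1.7703 nats

I(X;Y) = 0.6931 + 1.0813 - 1.7703 = 0.0042 nats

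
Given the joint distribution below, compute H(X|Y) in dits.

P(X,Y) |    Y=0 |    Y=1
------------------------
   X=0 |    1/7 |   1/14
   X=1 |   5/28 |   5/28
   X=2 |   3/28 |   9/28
0.4356 dits

Using the chain rule: H(X|Y) = H(X,Y) - H(Y)

First, compute H(X,Y) = 0.7322 dits

Marginal P(Y) = (3/7, 4/7)
H(Y) = 0.2966 dits

H(X|Y) = H(X,Y) - H(Y) = 0.7322 - 0.2966 = 0.4356 dits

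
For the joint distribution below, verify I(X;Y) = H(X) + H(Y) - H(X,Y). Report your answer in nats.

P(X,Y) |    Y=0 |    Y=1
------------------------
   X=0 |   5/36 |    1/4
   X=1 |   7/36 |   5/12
I(X;Y) = 0.0008 nats

Mutual information has multiple equivalent forms:
- I(X;Y) = H(X) - H(X|Y)
- I(X;Y) = H(Y) - H(Y|X)
- I(X;Y) = H(X) + H(Y) - H(X,Y)

Computing all quantities:
H(X) = 0.6682, H(Y) = 0.6365, H(X,Y) = 1.3040
H(X|Y) = 0.6674, H(Y|X) = 0.6357

Verification:
H(X) - H(X|Y) = 0.6682 - 0.6674 = 0.0008
H(Y) - H(Y|X) = 0.6365 - 0.6357 = 0.0008
H(X) + H(Y) - H(X,Y) = 0.6682 + 0.6365 - 1.3040 = 0.0008

All forms give I(X;Y) = 0.0008 nats. ✓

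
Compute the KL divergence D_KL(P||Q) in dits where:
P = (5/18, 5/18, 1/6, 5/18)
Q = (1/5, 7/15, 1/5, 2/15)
0.0524 dits

KL divergence: D_KL(P||Q) = Σ p(x) log(p(x)/q(x))

Computing term by term:
  x=0: 5/18 × log_10[(5/18)/(1/5)] = 5/18 × 0.1427 = 0.0396
  x=1: 5/18 × log_10[(5/18)/(7/15)] = 5/18 × -0.2253 = -0.0626
  x=2: 1/6 × log_10[(1/6)/(1/5)] = 1/6 × -0.0792 = -0.0132
  x=3: 5/18 × log_10[(5/18)/(2/15)] = 5/18 × 0.3188 = 0.0885

D_KL(P||Q) = 0.0524 dits

Note: KL divergence is always non-negative and equals 0 iff P = Q.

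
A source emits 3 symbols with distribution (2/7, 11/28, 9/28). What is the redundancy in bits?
0.0127 bits

Redundancy measures how far a source is from maximum entropy:
R = H_max - H(X)

Maximum entropy for 3 symbols: H_max = log_2(3) = 1.5850 bits
Actual entropy: H(X) = 1.5722 bits
Redundancy: R = 1.5850 - 1.5722 = 0.0127 bits

This redundancy represents potential for compression: the source could be compressed by 0.0127 bits per symbol.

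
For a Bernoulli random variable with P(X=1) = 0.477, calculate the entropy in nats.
0.6921 nats

The binary entropy function is:
H(p) = -p log(p) - (1-p) log(1-p)

H(0.477) = -0.477 × log_e(0.477) - 0.523 × log_e(0.523)
H(0.477) = 0.6921 nats

Note: Binary entropy is maximized at p=0.5 (H=1 bit) and minimized at p=0 or p=1 (H=0).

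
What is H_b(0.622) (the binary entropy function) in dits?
0.2880 dits

The binary entropy function is:
H(p) = -p log(p) - (1-p) log(1-p)

H(0.622) = -0.622 × log_10(0.622) - 0.378 × log_10(0.378)
H(0.622) = 0.2880 dits

Note: Binary entropy is maximized at p=0.5 (H=1 bit) and minimized at p=0 or p=1 (H=0).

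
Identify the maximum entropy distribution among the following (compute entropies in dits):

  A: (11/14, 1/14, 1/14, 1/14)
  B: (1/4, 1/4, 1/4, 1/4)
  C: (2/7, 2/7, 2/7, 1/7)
B

For a discrete distribution over n outcomes, entropy is maximized by the uniform distribution.

Computing entropies:
H(A) = 0.3279 dits
H(B) = 0.6021 dits
H(C) = 0.5871 dits

The uniform distribution (where all probabilities equal 1/4) achieves the maximum entropy of log_10(4) = 0.6021 dits.

Distribution B has the highest entropy.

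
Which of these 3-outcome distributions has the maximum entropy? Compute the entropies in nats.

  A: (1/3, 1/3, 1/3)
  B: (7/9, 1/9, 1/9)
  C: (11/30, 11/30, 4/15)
A

For a discrete distribution over n outcomes, entropy is maximized by the uniform distribution.

Computing entropies:
H(A) = 1.0986 nats
H(B) = 0.6837 nats
H(C) = 1.0882 nats

The uniform distribution (where all probabilities equal 1/3) achieves the maximum entropy of log_e(3) = 1.0986 nats.

Distribution A has the highest entropy.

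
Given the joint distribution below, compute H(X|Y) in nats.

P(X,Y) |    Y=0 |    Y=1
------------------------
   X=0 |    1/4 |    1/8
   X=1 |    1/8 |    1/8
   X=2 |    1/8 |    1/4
1.0397 nats

Using the chain rule: H(X|Y) = H(X,Y) - H(Y)

First, compute H(X,Y) = 1.7329 nats

Marginal P(Y) = (1/2, 1/2)
H(Y) = 0.6931 nats

H(X|Y) = H(X,Y) - H(Y) = 1.7329 - 0.6931 = 1.0397 nats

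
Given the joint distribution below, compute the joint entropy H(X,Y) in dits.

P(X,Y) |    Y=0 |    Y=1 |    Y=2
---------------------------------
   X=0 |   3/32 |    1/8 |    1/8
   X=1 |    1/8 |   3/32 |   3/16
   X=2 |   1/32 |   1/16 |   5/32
0.9160 dits

Joint entropy is H(X,Y) = -Σ_{x,y} p(x,y) log p(x,y).

Summing over all non-zero entries:
H(X,Y) = -[3/32·log_10(3/32) + 1/8·log_10(1/8) + 1/8·log_10(1/8) + 1/8·log_10(1/8) + 3/32·log_10(3/32) + 3/16·log_10(3/16) + 1/32·log_10(1/32) + 1/16·log_10(1/16) + 5/32·log_10(5/32)]
H(X,Y) = 0.9160 dits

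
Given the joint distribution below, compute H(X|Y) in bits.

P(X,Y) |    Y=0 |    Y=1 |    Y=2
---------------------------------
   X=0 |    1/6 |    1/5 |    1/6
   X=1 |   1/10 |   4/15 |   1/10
0.9688 bits

Using the chain rule: H(X|Y) = H(X,Y) - H(Y)

First, compute H(X,Y) = 2.4989 bits

Marginal P(Y) = (4/15, 7/15, 4/15)
H(Y) = 1.5301 bits

H(X|Y) = H(X,Y) - H(Y) = 2.4989 - 1.5301 = 0.9688 bits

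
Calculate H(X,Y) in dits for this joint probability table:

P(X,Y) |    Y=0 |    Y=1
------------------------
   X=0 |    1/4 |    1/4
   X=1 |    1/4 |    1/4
0.6021 dits

Joint entropy is H(X,Y) = -Σ_{x,y} p(x,y) log p(x,y).

Summing over all non-zero entries:
H(X,Y) = -[1/4·log_10(1/4) + 1/4·log_10(1/4) + 1/4·log_10(1/4) + 1/4·log_10(1/4)]
H(X,Y) = 0.6021 dits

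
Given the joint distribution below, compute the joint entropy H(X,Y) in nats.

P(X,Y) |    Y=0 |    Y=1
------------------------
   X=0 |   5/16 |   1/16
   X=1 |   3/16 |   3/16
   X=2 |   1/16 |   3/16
1.6517 nats

Joint entropy is H(X,Y) = -Σ_{x,y} p(x,y) log p(x,y).

Summing over all non-zero entries:
H(X,Y) = -[5/16·log_e(5/16) + 1/16·log_e(1/16) + 3/16·log_e(3/16) + 3/16·log_e(3/16) + 1/16·log_e(1/16) + 3/16·log_e(3/16)]
H(X,Y) = 1.6517 nats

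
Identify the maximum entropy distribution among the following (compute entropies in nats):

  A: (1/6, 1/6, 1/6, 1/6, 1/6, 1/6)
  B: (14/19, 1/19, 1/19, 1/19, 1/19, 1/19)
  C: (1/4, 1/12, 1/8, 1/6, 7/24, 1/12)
A

For a discrete distribution over n outcomes, entropy is maximized by the uniform distribution.

Computing entropies:
H(A) = 1.7918 nats
H(B) = 0.9999 nats
H(C) = 1.6787 nats

The uniform distribution (where all probabilities equal 1/6) achieves the maximum entropy of log_e(6) = 1.7918 nats.

Distribution A has the highest entropy.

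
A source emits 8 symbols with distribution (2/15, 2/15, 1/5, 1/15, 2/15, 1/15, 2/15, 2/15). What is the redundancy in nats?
0.0532 nats

Redundancy measures how far a source is from maximum entropy:
R = H_max - H(X)

Maximum entropy for 8 symbols: H_max = log_e(8) = 2.0794 nats
Actual entropy: H(X) = 2.0262 nats
Redundancy: R = 2.0794 - 2.0262 = 0.0532 nats

This redundancy represents potential for compression: the source could be compressed by 0.0532 nats per symbol.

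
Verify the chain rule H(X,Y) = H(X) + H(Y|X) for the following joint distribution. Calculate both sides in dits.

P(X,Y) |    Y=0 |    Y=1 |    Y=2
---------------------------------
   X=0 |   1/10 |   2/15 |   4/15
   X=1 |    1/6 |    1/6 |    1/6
H(X,Y) = 0.7588, H(X) = 0.3010, H(Y|X) = 0.4578 (all in dits)

Chain rule: H(X,Y) = H(X) + H(Y|X)

Left side — joint entropy directly:
H(X,Y) = -Σ p(x,y) log p(x,y) = 0.7588 dits

Right side — compute H(Y|X) from the conditional distributions:
P(X) = (1/2, 1/2), so H(X) = 0.3010 dits
H(Y|X) = Σ_x P(X=x) · H(Y|X=x):
  P(Y|X=0) = (1/5, 4/15, 8/15), H(Y|X=0) = 0.4385, weight P(X=0) = 1/2
  P(Y|X=1) = (1/3, 1/3, 1/3), H(Y|X=1) = 0.4771, weight P(X=1) = 1/2
H(Y|X) = 0.4578 dits

H(X) + H(Y|X) = 0.3010 + 0.4578 = 0.7588 dits

Both sides equal 0.7588 dits. ✓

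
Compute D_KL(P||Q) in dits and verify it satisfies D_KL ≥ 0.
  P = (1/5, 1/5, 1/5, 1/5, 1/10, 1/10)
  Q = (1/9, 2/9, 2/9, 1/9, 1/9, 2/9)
0.0446 dits

KL divergence satisfies the Gibbs inequality: D_KL(P||Q) ≥ 0 for all distributions P, Q.

D_KL(P||Q) = Σ p(x) log(p(x)/q(x))
Term by term:
  x=0: 1/5 × log_10[(1/5)/(1/9)] = 0.0511
  x=1: 1/5 × log_10[(1/5)/(2/9)] = -0.0092
  x=2: 1/5 × log_10[(1/5)/(2/9)] = -0.0092
  x=3: 1/5 × log_10[(1/5)/(1/9)] = 0.0511
  x=4: 1/10 × log_10[(1/10)/(1/9)] = -0.0046
  x=5: 1/10 × log_10[(1/10)/(2/9)] = -0.0347
D_KL(P||Q) = 0.0446 dits

D_KL(P||Q) = 0.0446 ≥ 0 ✓

This non-negativity is a fundamental property: relative entropy cannot be negative because it measures how different Q is from P.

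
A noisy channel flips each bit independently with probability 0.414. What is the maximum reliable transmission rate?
0.0214 bits

For a binary symmetric channel (BSC) with error probability p:
Capacity C = 1 - H(p) bits per symbol

where H(p) = -p log₂(p) - (1-p) log₂(1-p) is the binary entropy function.

H(0.414) = 0.9786 bits
C = 1 - 0.9786 = 0.0214 bits per symbol

This means we can reliably transmit up to 0.0214 bits of information per channel use.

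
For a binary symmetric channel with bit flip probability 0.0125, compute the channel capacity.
0.9031 bits

For a binary symmetric channel (BSC) with error probability p:
Capacity C = 1 - H(p) bits per symbol

where H(p) = -p log₂(p) - (1-p) log₂(1-p) is the binary entropy function.

H(0.0125) = 0.0969 bits
C = 1 - 0.0969 = 0.9031 bits per symbol

This means we can reliably transmit up to 0.9031 bits of information per channel use.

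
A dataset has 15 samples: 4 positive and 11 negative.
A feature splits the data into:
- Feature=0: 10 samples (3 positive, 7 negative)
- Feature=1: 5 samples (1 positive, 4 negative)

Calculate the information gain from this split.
0.0085 bits

Information Gain = H(Y) - H(Y|Feature)

Before split:
P(positive) = 4/15 = 0.2667
H(Y) = 0.8366 bits

After split:
Feature=0: H = 0.8813 bits (weight = 10/15)
Feature=1: H = 0.7219 bits (weight = 5/15)
H(Y|Feature) = (10/15)×0.8813 + (5/15)×0.7219 = 0.8282 bits

Information Gain = 0.8366 - 0.8282 = 0.0085 bits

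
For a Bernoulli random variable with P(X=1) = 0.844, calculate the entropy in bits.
0.6247 bits

The binary entropy function is:
H(p) = -p log(p) - (1-p) log(1-p)

H(0.844) = -0.844 × log_2(0.844) - 0.156 × log_2(0.156)
H(0.844) = 0.6247 bits

Note: Binary entropy is maximized at p=0.5 (H=1 bit) and minimized at p=0 or p=1 (H=0).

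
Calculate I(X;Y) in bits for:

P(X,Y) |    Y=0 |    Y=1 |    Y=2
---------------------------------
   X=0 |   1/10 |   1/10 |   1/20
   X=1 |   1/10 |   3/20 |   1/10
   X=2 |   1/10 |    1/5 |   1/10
0.0142 bits

Mutual information: I(X;Y) = H(X) + H(Y) - H(X,Y)

Marginals:
P(X) = (1/4, 7/20, 2/5), H(X) = 1.5589 bits
P(Y) = (3/10, 9/20, 1/4), H(Y) = 1.5395 bits

Joint entropy: H(X,Y) = 3.0842 bits

I(X;Y) = 1.5589 + 1.5395 - 3.0842 = 0.0142 bits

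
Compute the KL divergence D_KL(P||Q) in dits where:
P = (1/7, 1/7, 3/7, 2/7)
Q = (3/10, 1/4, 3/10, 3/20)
0.0656 dits

KL divergence: D_KL(P||Q) = Σ p(x) log(p(x)/q(x))

Computing term by term:
  x=0: 1/7 × log_10[(1/7)/(3/10)] = 1/7 × -0.3222 = -0.0460
  x=1: 1/7 × log_10[(1/7)/(1/4)] = 1/7 × -0.2430 = -0.0347
  x=2: 3/7 × log_10[(3/7)/(3/10)] = 3/7 × 0.1549 = 0.0664
  x=3: 2/7 × log_10[(2/7)/(3/20)] = 2/7 × 0.2798 = 0.0800

D_KL(P||Q) = 0.0656 dits

Note: KL divergence is always non-negative and equals 0 iff P = Q.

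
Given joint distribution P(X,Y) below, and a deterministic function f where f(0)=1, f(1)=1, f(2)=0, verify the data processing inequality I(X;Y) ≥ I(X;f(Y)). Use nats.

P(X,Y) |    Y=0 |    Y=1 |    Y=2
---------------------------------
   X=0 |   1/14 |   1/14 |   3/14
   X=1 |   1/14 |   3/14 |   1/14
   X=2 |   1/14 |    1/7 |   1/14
I(X;Y) = 0.0851, I(X;f(Y)) = 0.0720, inequality holds: 0.0851 ≥ 0.0720

Data Processing Inequality: For any Markov chain X → Y → Z, we have I(X;Y) ≥ I(X;Z).

Here Z = f(Y) is a deterministic function of Y, forming X → Y → Z.

Original I(X;Y) = 0.0851 nats

After applying f:
P(X,Z) where Z=f(Y):
- P(X,Z=0) = P(X,Y=2)
- P(X,Z=1) = P(X,Y=0) + P(X,Y=1)

I(X;Z) = I(X;f(Y)) = 0.0720 nats

Verification: 0.0851 ≥ 0.0720 ✓

Information cannot be created by processing; the function f can only lose information about X.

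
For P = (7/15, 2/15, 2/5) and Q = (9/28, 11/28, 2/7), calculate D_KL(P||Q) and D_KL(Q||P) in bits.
D_KL(P||Q) = 0.2373, D_KL(Q||P) = 0.3009

KL divergence is not symmetric: D_KL(P||Q) ≠ D_KL(Q||P) in general.

D_KL(P||Q) = 0.2373 bits
D_KL(Q||P) = 0.3009 bits

No, they are not equal!

This asymmetry is why KL divergence is not a true distance metric.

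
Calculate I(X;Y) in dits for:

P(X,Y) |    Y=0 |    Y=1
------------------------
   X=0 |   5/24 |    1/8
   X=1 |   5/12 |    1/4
0.0000 dits

Mutual information: I(X;Y) = H(X) + H(Y) - H(X,Y)

Marginals:
P(X) = (1/3, 2/3), H(X) = 0.2764 dits
P(Y) = (5/8, 3/8), H(Y) = 0.2873 dits

Joint entropy: H(X,Y) = 0.5637 dits

I(X;Y) = 0.2764 + 0.2873 - 0.5637 = 0.0000 dits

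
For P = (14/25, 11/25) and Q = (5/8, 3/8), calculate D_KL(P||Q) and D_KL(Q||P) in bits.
D_KL(P||Q) = 0.0127, D_KL(Q||P) = 0.0125

KL divergence is not symmetric: D_KL(P||Q) ≠ D_KL(Q||P) in general.

D_KL(P||Q) = 0.0127 bits
D_KL(Q||P) = 0.0125 bits

No, they are not equal!

This asymmetry is why KL divergence is not a true distance metric.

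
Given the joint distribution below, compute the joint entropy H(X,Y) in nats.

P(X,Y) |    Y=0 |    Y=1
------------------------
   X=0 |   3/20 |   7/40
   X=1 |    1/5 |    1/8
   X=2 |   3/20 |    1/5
1.7779 nats

Joint entropy is H(X,Y) = -Σ_{x,y} p(x,y) log p(x,y).

Summing over all non-zero entries:
H(X,Y) = -[3/20·log_e(3/20) + 7/40·log_e(7/40) + 1/5·log_e(1/5) + 1/8·log_e(1/8) + 3/20·log_e(3/20) + 1/5·log_e(1/5)]
H(X,Y) = 1.7779 nats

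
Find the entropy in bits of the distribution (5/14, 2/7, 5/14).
1.5774 bits

Shannon entropy is H(X) = -Σ p(x) log p(x).

For P = (5/14, 2/7, 5/14):
H = -5/14 × log_2(5/14) -2/7 × log_2(2/7) -5/14 × log_2(5/14)
H = 1.5774 bits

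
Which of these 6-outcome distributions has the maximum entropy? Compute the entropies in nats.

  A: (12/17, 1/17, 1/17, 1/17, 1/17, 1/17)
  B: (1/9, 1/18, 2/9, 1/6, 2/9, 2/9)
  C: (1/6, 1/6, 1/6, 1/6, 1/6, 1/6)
C

For a discrete distribution over n outcomes, entropy is maximized by the uniform distribution.

Computing entropies:
H(A) = 1.0792 nats
H(B) = 1.7061 nats
H(C) = 1.7918 nats

The uniform distribution (where all probabilities equal 1/6) achieves the maximum entropy of log_e(6) = 1.7918 nats.

Distribution C has the highest entropy.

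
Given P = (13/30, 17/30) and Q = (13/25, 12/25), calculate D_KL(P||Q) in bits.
0.0217 bits

KL divergence: D_KL(P||Q) = Σ p(x) log(p(x)/q(x))

Computing term by term:
  x=0: 13/30 × log_2[(13/30)/(13/25)] = 13/30 × -0.2630 = -0.1140
  x=1: 17/30 × log_2[(17/30)/(12/25)] = 17/30 × 0.2395 = 0.1357

D_KL(P||Q) = 0.0217 bits

Note: KL divergence is always non-negative and equals 0 iff P = Q.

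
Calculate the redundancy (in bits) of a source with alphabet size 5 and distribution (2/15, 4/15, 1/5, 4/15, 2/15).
0.0654 bits

Redundancy measures how far a source is from maximum entropy:
R = H_max - H(X)

Maximum entropy for 5 symbols: H_max = log_2(5) = 2.3219 bits
Actual entropy: H(X) = 2.2566 bits
Redundancy: R = 2.3219 - 2.2566 = 0.0654 bits

This redundancy represents potential for compression: the source could be compressed by 0.0654 bits per symbol.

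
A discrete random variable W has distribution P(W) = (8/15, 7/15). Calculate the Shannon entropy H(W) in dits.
0.3001 dits

Shannon entropy is H(X) = -Σ p(x) log p(x).

For P = (8/15, 7/15):
H = -8/15 × log_10(8/15) -7/15 × log_10(7/15)
H = 0.3001 dits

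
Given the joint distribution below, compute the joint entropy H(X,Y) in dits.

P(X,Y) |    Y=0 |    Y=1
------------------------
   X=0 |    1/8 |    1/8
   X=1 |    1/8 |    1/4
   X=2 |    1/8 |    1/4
0.7526 dits

Joint entropy is H(X,Y) = -Σ_{x,y} p(x,y) log p(x,y).

Summing over all non-zero entries:
H(X,Y) = -[1/8·log_10(1/8) + 1/8·log_10(1/8) + 1/8·log_10(1/8) + 1/4·log_10(1/4) + 1/8·log_10(1/8) + 1/4·log_10(1/4)]
H(X,Y) = 0.7526 dits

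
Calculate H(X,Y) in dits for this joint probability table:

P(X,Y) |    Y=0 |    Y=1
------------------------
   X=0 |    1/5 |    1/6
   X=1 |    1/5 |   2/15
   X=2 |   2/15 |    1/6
0.7723 dits

Joint entropy is H(X,Y) = -Σ_{x,y} p(x,y) log p(x,y).

Summing over all non-zero entries:
H(X,Y) = -[1/5·log_10(1/5) + 1/6·log_10(1/6) + 1/5·log_10(1/5) + 2/15·log_10(2/15) + 2/15·log_10(2/15) + 1/6·log_10(1/6)]
H(X,Y) = 0.7723 dits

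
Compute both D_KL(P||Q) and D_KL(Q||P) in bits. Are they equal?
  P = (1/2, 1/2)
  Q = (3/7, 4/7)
D_KL(P||Q) = 0.0149, D_KL(Q||P) = 0.0148

KL divergence is not symmetric: D_KL(P||Q) ≠ D_KL(Q||P) in general.

D_KL(P||Q) = 0.0149 bits
D_KL(Q||P) = 0.0148 bits

No, they are not equal!

This asymmetry is why KL divergence is not a true distance metric.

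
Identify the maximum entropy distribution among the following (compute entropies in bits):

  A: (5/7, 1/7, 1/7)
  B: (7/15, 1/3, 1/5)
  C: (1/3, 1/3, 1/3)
C

For a discrete distribution over n outcomes, entropy is maximized by the uniform distribution.

Computing entropies:
H(A) = 1.1488 bits
H(B) = 1.5058 bits
H(C) = 1.5850 bits

The uniform distribution (where all probabilities equal 1/3) achieves the maximum entropy of log_2(3) = 1.5850 bits.

Distribution C has the highest entropy.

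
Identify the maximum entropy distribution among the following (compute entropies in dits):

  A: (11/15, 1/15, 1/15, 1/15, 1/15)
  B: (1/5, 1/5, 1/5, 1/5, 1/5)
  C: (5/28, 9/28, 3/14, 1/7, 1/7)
B

For a discrete distribution over n outcomes, entropy is maximized by the uniform distribution.

Computing entropies:
H(A) = 0.4124 dits
H(B) = 0.6990 dits
H(C) = 0.6769 dits

The uniform distribution (where all probabilities equal 1/5) achieves the maximum entropy of log_10(5) = 0.6990 dits.

Distribution B has the highest entropy.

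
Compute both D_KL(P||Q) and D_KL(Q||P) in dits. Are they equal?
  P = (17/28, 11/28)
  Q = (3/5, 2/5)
D_KL(P||Q) = 0.0000, D_KL(Q||P) = 0.0000

KL divergence is not symmetric: D_KL(P||Q) ≠ D_KL(Q||P) in general.

D_KL(P||Q) = 0.0000 dits
D_KL(Q||P) = 0.0000 dits

In this case they happen to be equal (to 4 decimal places).

This asymmetry is why KL divergence is not a true distance metric.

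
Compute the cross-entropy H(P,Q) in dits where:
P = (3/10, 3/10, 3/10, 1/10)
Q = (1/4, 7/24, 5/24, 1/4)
0.6057 dits

Cross-entropy: H(P,Q) = -Σ p(x) log q(x)

Alternatively: H(P,Q) = H(P) + D_KL(P||Q)
H(P) = 0.5706 dits
D_KL(P||Q) = 0.0351 dits

H(P,Q) = 0.5706 + 0.0351 = 0.6057 dits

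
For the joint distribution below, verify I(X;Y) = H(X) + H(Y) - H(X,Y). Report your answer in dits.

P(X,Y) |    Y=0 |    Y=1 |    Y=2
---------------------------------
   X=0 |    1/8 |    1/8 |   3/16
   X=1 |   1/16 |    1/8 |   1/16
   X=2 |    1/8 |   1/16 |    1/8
I(X;Y) = 0.0144 dits

Mutual information has multiple equivalent forms:
- I(X;Y) = H(X) - H(X|Y)
- I(X;Y) = H(Y) - H(Y|X)
- I(X;Y) = H(X) + H(Y) - H(X,Y)

Computing all quantities:
H(X) = 0.4654, H(Y) = 0.4755, H(X,Y) = 0.9265
H(X|Y) = 0.4511, H(Y|X) = 0.4611

Verification:
H(X) - H(X|Y) = 0.4654 - 0.4511 = 0.0144
H(Y) - H(Y|X) = 0.4755 - 0.4611 = 0.0144
H(X) + H(Y) - H(X,Y) = 0.4654 + 0.4755 - 0.9265 = 0.0144

All forms give I(X;Y) = 0.0144 dits. ✓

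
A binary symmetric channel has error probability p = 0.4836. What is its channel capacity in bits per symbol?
0.0008 bits

For a binary symmetric channel (BSC) with error probability p:
Capacity C = 1 - H(p) bits per symbol

where H(p) = -p log₂(p) - (1-p) log₂(1-p) is the binary entropy function.

H(0.4836) = 0.9992 bits
C = 1 - 0.9992 = 0.0008 bits per symbol

This means we can reliably transmit up to 0.0008 bits of information per channel use.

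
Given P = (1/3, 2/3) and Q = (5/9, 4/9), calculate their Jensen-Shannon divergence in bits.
0.0364 bits

Jensen-Shannon divergence is:
JSD(P||Q) = 0.5 × D_KL(P||M) + 0.5 × D_KL(Q||M)
where M = 0.5 × (P + Q) is the mixture distribution.

M = 0.5 × (1/3, 2/3) + 0.5 × (5/9, 4/9) = (4/9, 5/9)

D_KL(P||M) = 0.0370 bits
D_KL(Q||M) = 0.0358 bits

JSD(P||Q) = 0.5 × 0.0370 + 0.5 × 0.0358 = 0.0364 bits

Unlike KL divergence, JSD is symmetric and bounded: 0 ≤ JSD ≤ log(2).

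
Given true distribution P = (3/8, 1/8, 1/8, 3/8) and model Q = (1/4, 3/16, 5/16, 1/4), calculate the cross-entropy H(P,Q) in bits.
2.0116 bits

Cross-entropy: H(P,Q) = -Σ p(x) log q(x)

Alternatively: H(P,Q) = H(P) + D_KL(P||Q)
H(P) = 1.8113 bits
D_KL(P||Q) = 0.2004 bits

H(P,Q) = 1.8113 + 0.2004 = 2.0116 bits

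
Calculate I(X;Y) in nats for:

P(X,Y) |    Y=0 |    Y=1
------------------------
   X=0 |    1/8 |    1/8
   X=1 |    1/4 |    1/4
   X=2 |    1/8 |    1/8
0.0000 nats

Mutual information: I(X;Y) = H(X) + H(Y) - H(X,Y)

Marginals:
P(X) = (1/4, 1/2, 1/4), H(X) = 1.0397 nats
P(Y) = (1/2, 1/2), H(Y) = 0.6931 nats

Joint entropy: H(X,Y) = 1.7329 nats

I(X;Y) = 1.0397 + 0.6931 - 1.7329 = 0.0000 nats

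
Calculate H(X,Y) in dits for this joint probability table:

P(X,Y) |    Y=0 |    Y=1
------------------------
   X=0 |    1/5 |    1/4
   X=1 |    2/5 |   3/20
0.5731 dits

Joint entropy is H(X,Y) = -Σ_{x,y} p(x,y) log p(x,y).

Summing over all non-zero entries:
H(X,Y) = -[1/5·log_10(1/5) + 1/4·log_10(1/4) + 2/5·log_10(2/5) + 3/20·log_10(3/20)]
H(X,Y) = 0.5731 dits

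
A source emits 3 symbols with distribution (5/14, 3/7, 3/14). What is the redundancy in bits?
0.0543 bits

Redundancy measures how far a source is from maximum entropy:
R = H_max - H(X)

Maximum entropy for 3 symbols: H_max = log_2(3) = 1.5850 bits
Actual entropy: H(X) = 1.5306 bits
Redundancy: R = 1.5850 - 1.5306 = 0.0543 bits

This redundancy represents potential for compression: the source could be compressed by 0.0543 bits per symbol.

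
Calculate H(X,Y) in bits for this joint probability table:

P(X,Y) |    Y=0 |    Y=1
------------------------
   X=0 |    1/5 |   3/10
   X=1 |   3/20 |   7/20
1.9261 bits

Joint entropy is H(X,Y) = -Σ_{x,y} p(x,y) log p(x,y).

Summing over all non-zero entries:
H(X,Y) = -[1/5·log_2(1/5) + 3/10·log_2(3/10) + 3/20·log_2(3/20) + 7/20·log_2(7/20)]
H(X,Y) = 1.9261 bits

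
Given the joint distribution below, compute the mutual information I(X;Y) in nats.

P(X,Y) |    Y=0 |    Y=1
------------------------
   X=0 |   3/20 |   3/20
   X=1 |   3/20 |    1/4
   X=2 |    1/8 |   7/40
0.0055 nats

Mutual information: I(X;Y) = H(X) + H(Y) - H(X,Y)

Marginals:
P(X) = (3/10, 2/5, 3/10), H(X) = 1.0889 nats
P(Y) = (17/40, 23/40), H(Y) = 0.6819 nats

Joint entropy: H(X,Y) = 1.7652 nats

I(X;Y) = 1.0889 + 0.6819 - 1.7652 = 0.0055 nats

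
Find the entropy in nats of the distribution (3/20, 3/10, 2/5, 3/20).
1.2968 nats

Shannon entropy is H(X) = -Σ p(x) log p(x).

For P = (3/20, 3/10, 2/5, 3/20):
H = -3/20 × log_e(3/20) -3/10 × log_e(3/10) -2/5 × log_e(2/5) -3/20 × log_e(3/20)
H = 1.2968 nats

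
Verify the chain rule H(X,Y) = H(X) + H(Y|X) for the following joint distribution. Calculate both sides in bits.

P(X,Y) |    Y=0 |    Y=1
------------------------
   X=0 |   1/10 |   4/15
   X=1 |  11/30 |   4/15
H(X,Y) = 1.8799, H(X) = 0.9481, H(Y|X) = 0.9319 (all in bits)

Chain rule: H(X,Y) = H(X) + H(Y|X)

Left side — joint entropy directly:
H(X,Y) = -Σ p(x,y) log p(x,y) = 1.8799 bits

Right side — compute H(Y|X) from the conditional distributions:
P(X) = (11/30, 19/30), so H(X) = 0.9481 bits
H(Y|X) = Σ_x P(X=x) · H(Y|X=x):
  P(Y|X=0) = (3/11, 8/11), H(Y|X=0) = 0.8454, weight P(X=0) = 11/30
  P(Y|X=1) = (11/19, 8/19), H(Y|X=1) = 0.9819, weight P(X=1) = 19/30
H(Y|X) = 0.9319 bits

H(X) + H(Y|X) = 0.9481 + 0.9319 = 1.8799 bits

Both sides equal 1.8799 bits. ✓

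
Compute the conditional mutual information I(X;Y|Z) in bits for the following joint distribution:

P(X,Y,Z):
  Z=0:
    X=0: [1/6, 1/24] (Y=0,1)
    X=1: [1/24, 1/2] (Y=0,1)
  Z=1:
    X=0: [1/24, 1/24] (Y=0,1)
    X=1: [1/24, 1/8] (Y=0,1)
0.2880 bits

Conditional mutual information: I(X;Y|Z) = H(X|Z) + H(Y|Z) - H(X,Y|Z)

H(Z) = 0.8113
H(X,Z) = 1.6802 → H(X|Z) = 0.8689
H(Y,Z) = 1.6802 → H(Y|Z) = 0.8689
H(X,Y,Z) = 2.2610 → H(X,Y|Z) = 1.4497

I(X;Y|Z) = 0.8689 + 0.8689 - 1.4497 = 0.2880 bits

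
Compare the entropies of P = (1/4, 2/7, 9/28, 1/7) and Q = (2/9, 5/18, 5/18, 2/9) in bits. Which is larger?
Q

Computing entropies in bits:
H(P) = 1.9438
H(Q) = 1.9911

Distribution Q has higher entropy.

Intuition: The distribution closer to uniform (more spread out) has higher entropy.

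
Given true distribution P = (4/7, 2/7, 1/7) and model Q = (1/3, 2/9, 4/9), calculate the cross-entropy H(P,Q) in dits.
0.5096 dits

Cross-entropy: H(P,Q) = -Σ p(x) log q(x)

Alternatively: H(P,Q) = H(P) + D_KL(P||Q)
H(P) = 0.4151 dits
D_KL(P||Q) = 0.0945 dits

H(P,Q) = 0.4151 + 0.0945 = 0.5096 dits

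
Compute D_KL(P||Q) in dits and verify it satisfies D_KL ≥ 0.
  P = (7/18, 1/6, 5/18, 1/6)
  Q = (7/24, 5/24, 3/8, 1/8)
0.0171 dits

KL divergence satisfies the Gibbs inequality: D_KL(P||Q) ≥ 0 for all distributions P, Q.

D_KL(P||Q) = Σ p(x) log(p(x)/q(x))
Term by term:
  x=0: 7/18 × log_10[(7/18)/(7/24)] = 0.0486
  x=1: 1/6 × log_10[(1/6)/(5/24)] = -0.0162
  x=2: 5/18 × log_10[(5/18)/(3/8)] = -0.0362
  x=3: 1/6 × log_10[(1/6)/(1/8)] = 0.0208
D_KL(P||Q) = 0.0171 dits

D_KL(P||Q) = 0.0171 ≥ 0 ✓

This non-negativity is a fundamental property: relative entropy cannot be negative because it measures how different Q is from P.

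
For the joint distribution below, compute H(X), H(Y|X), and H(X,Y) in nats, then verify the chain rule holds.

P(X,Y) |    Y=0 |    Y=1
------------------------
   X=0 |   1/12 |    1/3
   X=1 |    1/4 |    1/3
H(X,Y) = 1.2861, H(X) = 0.6792, H(Y|X) = 0.6069 (all in nats)

Chain rule: H(X,Y) = H(X) + H(Y|X)

Left side — joint entropy directly:
H(X,Y) = -Σ p(x,y) log p(x,y) = 1.2861 nats

Right side — compute H(Y|X) from the conditional distributions:
P(X) = (5/12, 7/12), so H(X) = 0.6792 nats
H(Y|X) = Σ_x P(X=x) · H(Y|X=x):
  P(Y|X=0) = (1/5, 4/5), H(Y|X=0) = 0.5004, weight P(X=0) = 5/12
  P(Y|X=1) = (3/7, 4/7), H(Y|X=1) = 0.6829, weight P(X=1) = 7/12
H(Y|X) = 0.6069 nats

H(X) + H(Y|X) = 0.6792 + 0.6069 = 1.2861 nats

Both sides equal 1.2861 nats. ✓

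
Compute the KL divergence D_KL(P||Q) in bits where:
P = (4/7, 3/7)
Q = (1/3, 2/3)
0.1712 bits

KL divergence: D_KL(P||Q) = Σ p(x) log(p(x)/q(x))

Computing term by term:
  x=0: 4/7 × log_2[(4/7)/(1/3)] = 4/7 × 0.7776 = 0.4443
  x=1: 3/7 × log_2[(3/7)/(2/3)] = 3/7 × -0.6374 = -0.2732

D_KL(P||Q) = 0.1712 bits

Note: KL divergence is always non-negative and equals 0 iff P = Q.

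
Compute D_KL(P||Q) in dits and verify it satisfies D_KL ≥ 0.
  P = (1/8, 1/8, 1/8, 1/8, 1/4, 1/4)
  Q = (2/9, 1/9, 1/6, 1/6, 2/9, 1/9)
0.0448 dits

KL divergence satisfies the Gibbs inequality: D_KL(P||Q) ≥ 0 for all distributions P, Q.

D_KL(P||Q) = Σ p(x) log(p(x)/q(x))
Term by term:
  x=0: 1/8 × log_10[(1/8)/(2/9)] = -0.0312
  x=1: 1/8 × log_10[(1/8)/(1/9)] = 0.0064
  x=2: 1/8 × log_10[(1/8)/(1/6)] = -0.0156
  x=3: 1/8 × log_10[(1/8)/(1/6)] = -0.0156
  x=4: 1/4 × log_10[(1/4)/(2/9)] = 0.0128
  x=5: 1/4 × log_10[(1/4)/(1/9)] = 0.0880
D_KL(P||Q) = 0.0448 dits

D_KL(P||Q) = 0.0448 ≥ 0 ✓

This non-negativity is a fundamental property: relative entropy cannot be negative because it measures how different Q is from P.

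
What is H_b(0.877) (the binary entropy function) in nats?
0.3729 nats

The binary entropy function is:
H(p) = -p log(p) - (1-p) log(1-p)

H(0.877) = -0.877 × log_e(0.877) - 0.123 × log_e(0.123)
H(0.877) = 0.3729 nats

Note: Binary entropy is maximized at p=0.5 (H=1 bit) and minimized at p=0 or p=1 (H=0).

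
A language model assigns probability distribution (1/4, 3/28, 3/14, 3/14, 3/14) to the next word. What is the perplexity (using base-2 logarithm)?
4.8364

Perplexity is 2^H (or exp(H) for natural log).

First, H = -Σ p log p = 2.2739 bits
Perplexity = 2^2.2739 = 4.8364

Interpretation: The model's uncertainty is equivalent to choosing uniformly among 4.8 options.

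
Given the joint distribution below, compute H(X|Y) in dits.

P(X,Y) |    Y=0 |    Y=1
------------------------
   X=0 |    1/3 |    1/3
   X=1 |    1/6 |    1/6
0.2764 dits

Using the chain rule: H(X|Y) = H(X,Y) - H(Y)

First, compute H(X,Y) = 0.5775 dits

Marginal P(Y) = (1/2, 1/2)
H(Y) = 0.3010 dits

H(X|Y) = H(X,Y) - H(Y) = 0.5775 - 0.3010 = 0.2764 dits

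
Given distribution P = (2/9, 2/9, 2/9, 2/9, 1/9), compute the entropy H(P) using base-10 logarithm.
0.6867 dits

Shannon entropy is H(X) = -Σ p(x) log p(x).

For P = (2/9, 2/9, 2/9, 2/9, 1/9):
H = -2/9 × log_10(2/9) -2/9 × log_10(2/9) -2/9 × log_10(2/9) -2/9 × log_10(2/9) -1/9 × log_10(1/9)
H = 0.6867 dits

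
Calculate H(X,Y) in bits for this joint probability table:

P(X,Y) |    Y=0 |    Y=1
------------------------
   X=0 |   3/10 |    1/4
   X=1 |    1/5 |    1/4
1.9855 bits

Joint entropy is H(X,Y) = -Σ_{x,y} p(x,y) log p(x,y).

Summing over all non-zero entries:
H(X,Y) = -[3/10·log_2(3/10) + 1/4·log_2(1/4) + 1/5·log_2(1/5) + 1/4·log_2(1/4)]
H(X,Y) = 1.9855 bits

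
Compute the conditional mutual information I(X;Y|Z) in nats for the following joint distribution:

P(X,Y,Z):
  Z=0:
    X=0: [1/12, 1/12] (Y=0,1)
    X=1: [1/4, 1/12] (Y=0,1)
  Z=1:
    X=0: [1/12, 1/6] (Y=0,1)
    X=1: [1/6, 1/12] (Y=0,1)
0.0436 nats

Conditional mutual information: I(X;Y|Z) = H(X|Z) + H(Y|Z) - H(X,Y|Z)

H(Z) = 0.6931
H(X,Z) = 1.3580 → H(X|Z) = 0.6648
H(Y,Z) = 1.3580 → H(Y|Z) = 0.6648
H(X,Y,Z) = 1.9792 → H(X,Y|Z) = 1.2861

I(X;Y|Z) = 0.6648 + 0.6648 - 1.2861 = 0.0436 nats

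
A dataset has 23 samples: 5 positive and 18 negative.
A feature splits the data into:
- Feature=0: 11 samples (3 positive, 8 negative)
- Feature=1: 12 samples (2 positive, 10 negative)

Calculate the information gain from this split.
0.0119 bits

Information Gain = H(Y) - H(Y|Feature)

Before split:
P(positive) = 5/23 = 0.2174
H(Y) = 0.7554 bits

After split:
Feature=0: H = 0.8454 bits (weight = 11/23)
Feature=1: H = 0.6500 bits (weight = 12/23)
H(Y|Feature) = (11/23)×0.8454 + (12/23)×0.6500 = 0.7434 bits

Information Gain = 0.7554 - 0.7434 = 0.0119 bits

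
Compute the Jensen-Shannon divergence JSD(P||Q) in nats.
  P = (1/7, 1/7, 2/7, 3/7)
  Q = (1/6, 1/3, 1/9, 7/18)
0.0404 nats

Jensen-Shannon divergence is:
JSD(P||Q) = 0.5 × D_KL(P||M) + 0.5 × D_KL(Q||M)
where M = 0.5 × (P + Q) is the mixture distribution.

M = 0.5 × (1/7, 1/7, 2/7, 3/7) + 0.5 × (1/6, 1/3, 1/9, 7/18) = (0.154762, 5/21, 0.198413, 0.40873)

D_KL(P||M) = 0.0401 nats
D_KL(Q||M) = 0.0407 nats

JSD(P||Q) = 0.5 × 0.0401 + 0.5 × 0.0407 = 0.0404 nats

Unlike KL divergence, JSD is symmetric and bounded: 0 ≤ JSD ≤ log(2).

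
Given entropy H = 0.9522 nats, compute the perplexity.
2.5914

Perplexity is e^H (or exp(H) for natural log).

H = 0.9522 nats
Perplexity = e^0.9522 = 2.5914

Interpretation: The model's uncertainty is equivalent to choosing uniformly among 2.6 options.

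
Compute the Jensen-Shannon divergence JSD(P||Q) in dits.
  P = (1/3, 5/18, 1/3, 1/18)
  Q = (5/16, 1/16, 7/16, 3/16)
0.0258 dits

Jensen-Shannon divergence is:
JSD(P||Q) = 0.5 × D_KL(P||M) + 0.5 × D_KL(Q||M)
where M = 0.5 × (P + Q) is the mixture distribution.

M = 0.5 × (1/3, 5/18, 1/3, 1/18) + 0.5 × (5/16, 1/16, 7/16, 3/16) = (0.322917, 0.170139, 0.385417, 0.121528)

D_KL(P||M) = 0.0238 dits
D_KL(Q||M) = 0.0278 dits

JSD(P||Q) = 0.5 × 0.0238 + 0.5 × 0.0278 = 0.0258 dits

Unlike KL divergence, JSD is symmetric and bounded: 0 ≤ JSD ≤ log(2).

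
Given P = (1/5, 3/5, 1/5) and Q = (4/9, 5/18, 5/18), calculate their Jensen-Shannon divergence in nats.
0.0572 nats

Jensen-Shannon divergence is:
JSD(P||Q) = 0.5 × D_KL(P||M) + 0.5 × D_KL(Q||M)
where M = 0.5 × (P + Q) is the mixture distribution.

M = 0.5 × (1/5, 3/5, 1/5) + 0.5 × (4/9, 5/18, 5/18) = (0.322222, 0.438889, 0.238889)

D_KL(P||M) = 0.0567 nats
D_KL(Q||M) = 0.0578 nats

JSD(P||Q) = 0.5 × 0.0567 + 0.5 × 0.0578 = 0.0572 nats

Unlike KL divergence, JSD is symmetric and bounded: 0 ≤ JSD ≤ log(2).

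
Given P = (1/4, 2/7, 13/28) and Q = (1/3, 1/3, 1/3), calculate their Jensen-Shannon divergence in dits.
0.0040 dits

Jensen-Shannon divergence is:
JSD(P||Q) = 0.5 × D_KL(P||M) + 0.5 × D_KL(Q||M)
where M = 0.5 × (P + Q) is the mixture distribution.

M = 0.5 × (1/4, 2/7, 13/28) + 0.5 × (1/3, 1/3, 1/3) = (7/24, 0.309524, 0.39881)

D_KL(P||M) = 0.0040 dits
D_KL(Q||M) = 0.0041 dits

JSD(P||Q) = 0.5 × 0.0040 + 0.5 × 0.0041 = 0.0040 dits

Unlike KL divergence, JSD is symmetric and bounded: 0 ≤ JSD ≤ log(2).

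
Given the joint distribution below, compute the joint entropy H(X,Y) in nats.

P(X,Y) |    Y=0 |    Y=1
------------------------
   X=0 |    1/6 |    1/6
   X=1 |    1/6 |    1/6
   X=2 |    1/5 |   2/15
1.7850 nats

Joint entropy is H(X,Y) = -Σ_{x,y} p(x,y) log p(x,y).

Summing over all non-zero entries:
H(X,Y) = -[1/6·log_e(1/6) + 1/6·log_e(1/6) + 1/6·log_e(1/6) + 1/6·log_e(1/6) + 1/5·log_e(1/5) + 2/15·log_e(2/15)]
H(X,Y) = 1.7850 nats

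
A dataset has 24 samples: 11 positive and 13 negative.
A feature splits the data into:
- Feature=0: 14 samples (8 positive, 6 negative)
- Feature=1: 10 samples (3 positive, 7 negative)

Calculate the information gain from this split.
0.0531 bits

Information Gain = H(Y) - H(Y|Feature)

Before split:
P(positive) = 11/24 = 0.4583
H(Y) = 0.9950 bits

After split:
Feature=0: H = 0.9852 bits (weight = 14/24)
Feature=1: H = 0.8813 bits (weight = 10/24)
H(Y|Feature) = (14/24)×0.9852 + (10/24)×0.8813 = 0.9419 bits

Information Gain = 0.9950 - 0.9419 = 0.0531 bits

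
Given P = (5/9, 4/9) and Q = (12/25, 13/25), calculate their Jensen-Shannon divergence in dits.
0.0012 dits

Jensen-Shannon divergence is:
JSD(P||Q) = 0.5 × D_KL(P||M) + 0.5 × D_KL(Q||M)
where M = 0.5 × (P + Q) is the mixture distribution.

M = 0.5 × (5/9, 4/9) + 0.5 × (12/25, 13/25) = (0.517778, 0.482222)

D_KL(P||M) = 0.0012 dits
D_KL(Q||M) = 0.0012 dits

JSD(P||Q) = 0.5 × 0.0012 + 0.5 × 0.0012 = 0.0012 dits

Unlike KL divergence, JSD is symmetric and bounded: 0 ≤ JSD ≤ log(2).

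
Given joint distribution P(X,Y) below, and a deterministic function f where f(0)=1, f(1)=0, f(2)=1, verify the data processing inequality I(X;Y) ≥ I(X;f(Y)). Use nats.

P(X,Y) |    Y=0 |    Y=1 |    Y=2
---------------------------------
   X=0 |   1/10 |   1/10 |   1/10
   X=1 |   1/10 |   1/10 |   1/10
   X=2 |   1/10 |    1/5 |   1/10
I(X;Y) = 0.0138, I(X;f(Y)) = 0.0138, inequality holds: 0.0138 ≥ 0.0138

Data Processing Inequality: For any Markov chain X → Y → Z, we have I(X;Y) ≥ I(X;Z).

Here Z = f(Y) is a deterministic function of Y, forming X → Y → Z.

Original I(X;Y) = 0.0138 nats

After applying f:
P(X,Z) where Z=f(Y):
- P(X,Z=0) = P(X,Y=1)
- P(X,Z=1) = P(X,Y=0) + P(X,Y=2)

I(X;Z) = I(X;f(Y)) = 0.0138 nats

Verification: 0.0138 ≥ 0.0138 ✓

Information cannot be created by processing; the function f can only lose information about X.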